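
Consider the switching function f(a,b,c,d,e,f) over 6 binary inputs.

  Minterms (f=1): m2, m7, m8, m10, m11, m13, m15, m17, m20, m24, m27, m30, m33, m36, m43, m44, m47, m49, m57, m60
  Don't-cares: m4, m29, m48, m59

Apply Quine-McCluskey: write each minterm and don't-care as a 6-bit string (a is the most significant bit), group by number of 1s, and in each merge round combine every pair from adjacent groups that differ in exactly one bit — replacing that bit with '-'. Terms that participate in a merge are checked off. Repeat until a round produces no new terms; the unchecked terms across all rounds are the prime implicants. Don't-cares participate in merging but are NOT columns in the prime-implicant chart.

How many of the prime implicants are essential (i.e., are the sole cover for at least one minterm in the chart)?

10

Round 0: 000010✓ 000100✓ 000111✓ 001000✓ 001010✓ 001011✓ 001101✓ 001111✓ 010001✓ 010100✓ 011000✓ 011011✓ 011101✓ 011110 100001✓ 100100✓ 101011✓ 101100✓ 101111✓ 110000✓ 110001✓ 111001✓ 111011✓ 111100✓
Round 1: -00100 -01011✓ -01111✓ -10001 -11011✓ 0-0100 0-1000 0-1011✓ 0-1101 00-010 00-111 001-11✓ 0010-0 00101- 0011-1 1-0001 1-1011✓ 1-1100 10-100 101-11✓ 11-001 11000- 1110-1
Round 2: --1011 -01-11
PIs = {--1011, -00100, -01-11, -10001, 0-0100, 0-1000, 0-1101, 00-010, 00-111, 0010-0, 00101-, 0011-1, 011110, 1-0001, 1-1100, 10-100, 11-001, 11000-, 1110-1}
Coverage chart:
  m2: 00-010 ←essential
  m7: 00-111 ←essential
  m8: 0-1000,0010-0
  m10: 00-010,0010-0,00101-
  m11: --1011,-01-11,00101-
  m13: 0-1101,0011-1
  m15: -01-11,00-111,0011-1
  m17: -10001 ←essential
  m20: 0-0100 ←essential
  m24: 0-1000 ←essential
  m27: --1011 ←essential
  m30: 011110 ←essential
  m33: 1-0001 ←essential
  m36: -00100,10-100
  m43: --1011,-01-11
  m44: 1-1100,10-100
  m47: -01-11 ←essential
  m49: -10001,1-0001,11-001,11000-
  m57: 11-001,1110-1
  m60: 1-1100 ←essential
Essential: --1011, -01-11, -10001, 0-0100, 0-1000, 00-010, 00-111, 011110, 1-0001, 1-1100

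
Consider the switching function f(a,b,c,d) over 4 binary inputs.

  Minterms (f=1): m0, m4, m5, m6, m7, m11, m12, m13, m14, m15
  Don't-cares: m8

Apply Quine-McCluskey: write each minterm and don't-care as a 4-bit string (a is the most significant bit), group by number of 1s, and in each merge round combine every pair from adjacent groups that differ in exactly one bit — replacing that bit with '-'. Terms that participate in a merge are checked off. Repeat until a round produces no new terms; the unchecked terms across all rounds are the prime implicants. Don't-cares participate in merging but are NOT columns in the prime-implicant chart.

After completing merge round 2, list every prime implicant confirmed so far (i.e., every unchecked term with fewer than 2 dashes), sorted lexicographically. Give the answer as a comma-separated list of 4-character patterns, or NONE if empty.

[col 0] 0000*, 0100*, 0101*, 0110*, 0111*, 1000*, 1011*, 1100*, 1101*, 1110*, 1111*
[col 1] -000*, -100*, -101*, -110*, -111*, 0-00*, 01-0*, 01-1*, 010-*, 011-*, 1-00*, 1-11, 11-0*, 11-1*, 110-*, 111-*
[col 2] --00, -1-0*, -1-1*, -10-*, -11-*, 01--*, 11--*
[col 3] -1--
Prime implicants: --00, -1--, 1-11

1-11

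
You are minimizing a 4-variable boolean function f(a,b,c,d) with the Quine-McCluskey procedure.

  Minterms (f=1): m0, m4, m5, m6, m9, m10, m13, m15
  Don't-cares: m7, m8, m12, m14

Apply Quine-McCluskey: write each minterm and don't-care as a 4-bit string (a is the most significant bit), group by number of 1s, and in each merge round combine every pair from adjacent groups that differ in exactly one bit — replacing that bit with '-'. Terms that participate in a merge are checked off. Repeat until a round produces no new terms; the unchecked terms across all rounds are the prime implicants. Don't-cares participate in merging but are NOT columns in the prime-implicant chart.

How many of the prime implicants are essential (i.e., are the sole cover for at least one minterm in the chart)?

4

size-2^0 implicants → 0000(✓)  0100(✓)  0101(✓)  0110(✓)  0111(✓)  1000(✓)  1001(✓)  1010(✓)  1100(✓)  1101(✓)  1110(✓)  1111(✓)
size-2^1 implicants → -000(✓)  -100(✓)  -101(✓)  -110(✓)  -111(✓)  0-00(✓)  01-0(✓)  01-1(✓)  010-(✓)  011-(✓)  1-00(✓)  1-01(✓)  1-10(✓)  10-0(✓)  100-(✓)  11-0(✓)  11-1(✓)  110-(✓)  111-(✓)
size-2^2 implicants → --00  -1-0(✓)  -1-1(✓)  -10-(✓)  -11-(✓)  01--(✓)  1--0  1-0-  11--(✓)
size-2^3 implicants → -1--
Unchecked terms (primes): --00, -1--, 1--0, 1-0-
Minterm coverage:
  m0 ⊆ --00 [E]
  m4 ⊆ --00,-1--
  m5 ⊆ -1-- [E]
  m6 ⊆ -1-- [E]
  m9 ⊆ 1-0- [E]
  m10 ⊆ 1--0 [E]
  m13 ⊆ -1--,1-0-
  m15 ⊆ -1-- [E]
E = {--00, -1--, 1--0, 1-0-}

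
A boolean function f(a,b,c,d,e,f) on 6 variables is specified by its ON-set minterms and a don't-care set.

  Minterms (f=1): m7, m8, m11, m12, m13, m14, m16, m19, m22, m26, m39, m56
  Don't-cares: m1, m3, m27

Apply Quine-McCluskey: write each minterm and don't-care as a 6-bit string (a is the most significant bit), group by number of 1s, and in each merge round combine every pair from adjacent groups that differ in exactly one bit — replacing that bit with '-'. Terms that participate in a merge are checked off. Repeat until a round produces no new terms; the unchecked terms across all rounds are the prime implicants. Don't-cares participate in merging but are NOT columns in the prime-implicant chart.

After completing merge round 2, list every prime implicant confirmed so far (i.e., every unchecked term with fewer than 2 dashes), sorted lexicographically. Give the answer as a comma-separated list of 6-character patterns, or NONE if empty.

-00111, 000-11, 0000-1, 001-00, 0011-0, 00110-, 010000, 010110, 01101-, 111000

size-2^0 implicants → 000001(✓)  000011(✓)  000111(✓)  001000(✓)  001011(✓)  001100(✓)  001101(✓)  001110(✓)  010000  010011(✓)  010110  011010(✓)  011011(✓)  100111(✓)  111000
size-2^1 implicants → -00111  0-0011(✓)  0-1011(✓)  00-011(✓)  000-11  0000-1  001-00  0011-0  00110-  01-011(✓)  01101-
size-2^2 implicants → 0--011
Unchecked terms (primes): -00111, 0--011, 000-11, 0000-1, 001-00, 0011-0, 00110-, 010000, 010110, 01101-, 111000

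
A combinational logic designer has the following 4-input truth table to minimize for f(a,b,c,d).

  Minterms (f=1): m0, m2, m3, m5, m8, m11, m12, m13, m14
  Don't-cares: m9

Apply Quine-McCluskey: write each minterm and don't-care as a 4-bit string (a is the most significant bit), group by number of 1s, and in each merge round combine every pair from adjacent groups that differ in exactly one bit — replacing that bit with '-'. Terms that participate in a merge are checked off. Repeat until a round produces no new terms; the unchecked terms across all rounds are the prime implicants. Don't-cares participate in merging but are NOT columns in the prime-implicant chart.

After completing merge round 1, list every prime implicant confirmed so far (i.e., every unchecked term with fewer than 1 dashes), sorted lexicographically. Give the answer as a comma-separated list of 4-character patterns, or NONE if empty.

Round 0: 0000✓ 0010✓ 0011✓ 0101✓ 1000✓ 1001✓ 1011✓ 1100✓ 1101✓ 1110✓
Round 1: -000 -011 -101 00-0 001- 1-00✓ 1-01✓ 10-1 100-✓ 11-0 110-✓
Round 2: 1-0-
PIs = {-000, -011, -101, 00-0, 001-, 1-0-, 10-1, 11-0}

NONE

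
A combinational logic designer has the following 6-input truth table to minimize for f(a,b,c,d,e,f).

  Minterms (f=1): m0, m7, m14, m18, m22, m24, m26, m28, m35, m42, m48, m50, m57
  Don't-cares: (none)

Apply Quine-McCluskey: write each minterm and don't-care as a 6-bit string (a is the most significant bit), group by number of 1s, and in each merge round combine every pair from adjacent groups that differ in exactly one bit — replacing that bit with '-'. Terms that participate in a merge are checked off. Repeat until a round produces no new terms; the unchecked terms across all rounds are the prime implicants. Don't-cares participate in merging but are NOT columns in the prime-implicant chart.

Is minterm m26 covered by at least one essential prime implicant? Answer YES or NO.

size-2^0 implicants → 000000  000111  001110  010010(✓)  010110(✓)  011000(✓)  011010(✓)  011100(✓)  100011  101010  110000(✓)  110010(✓)  111001
size-2^1 implicants → -10010  01-010  010-10  011-00  0110-0  1100-0
Unchecked terms (primes): -10010, 000000, 000111, 001110, 01-010, 010-10, 011-00, 0110-0, 100011, 101010, 1100-0, 111001
Minterm coverage:
  m0 ⊆ 000000 [E]
  m7 ⊆ 000111 [E]
  m14 ⊆ 001110 [E]
  m18 ⊆ -10010,01-010,010-10
  m22 ⊆ 010-10 [E]
  m24 ⊆ 011-00,0110-0
  m26 ⊆ 01-010,0110-0
  m28 ⊆ 011-00 [E]
  m35 ⊆ 100011 [E]
  m42 ⊆ 101010 [E]
  m48 ⊆ 1100-0 [E]
  m50 ⊆ -10010,1100-0
  m57 ⊆ 111001 [E]
E = {000000, 000111, 001110, 010-10, 011-00, 100011, 101010, 1100-0, 111001}

NO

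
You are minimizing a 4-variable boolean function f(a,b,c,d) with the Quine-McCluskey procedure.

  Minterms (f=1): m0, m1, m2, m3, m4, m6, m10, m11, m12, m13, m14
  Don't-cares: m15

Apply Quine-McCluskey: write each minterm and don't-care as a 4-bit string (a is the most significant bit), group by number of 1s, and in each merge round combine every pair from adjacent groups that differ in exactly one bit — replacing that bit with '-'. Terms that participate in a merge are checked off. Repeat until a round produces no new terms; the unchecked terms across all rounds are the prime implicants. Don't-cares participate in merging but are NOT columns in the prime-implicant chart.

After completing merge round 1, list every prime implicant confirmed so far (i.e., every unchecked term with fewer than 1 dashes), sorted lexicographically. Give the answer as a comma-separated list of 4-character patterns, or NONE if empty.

NONE

Round 0: 0000✓ 0001✓ 0010✓ 0011✓ 0100✓ 0110✓ 1010✓ 1011✓ 1100✓ 1101✓ 1110✓ 1111✓
Round 1: -010✓ -011✓ -100✓ -110✓ 0-00✓ 0-10✓ 00-0✓ 00-1✓ 000-✓ 001-✓ 01-0✓ 1-10✓ 1-11✓ 101-✓ 11-0✓ 11-1✓ 110-✓ 111-✓
Round 2: --10 -01- -1-0 0--0 00-- 1-1- 11--
PIs = {--10, -01-, -1-0, 0--0, 00--, 1-1-, 11--}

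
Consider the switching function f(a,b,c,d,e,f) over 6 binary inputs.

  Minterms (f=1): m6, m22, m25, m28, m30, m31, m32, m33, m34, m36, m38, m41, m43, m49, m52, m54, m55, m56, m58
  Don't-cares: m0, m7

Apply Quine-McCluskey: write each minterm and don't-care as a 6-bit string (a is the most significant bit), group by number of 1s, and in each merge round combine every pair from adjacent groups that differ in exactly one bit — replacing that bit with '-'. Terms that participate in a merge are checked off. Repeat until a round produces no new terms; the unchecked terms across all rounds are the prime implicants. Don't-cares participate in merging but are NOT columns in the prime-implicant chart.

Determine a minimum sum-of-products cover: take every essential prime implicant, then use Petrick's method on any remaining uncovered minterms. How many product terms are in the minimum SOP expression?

10

size-2^0 implicants → 000000(✓)  000110(✓)  000111(✓)  010110(✓)  011001  011100(✓)  011110(✓)  011111(✓)  100000(✓)  100001(✓)  100010(✓)  100100(✓)  100110(✓)  101001(✓)  101011(✓)  110001(✓)  110100(✓)  110110(✓)  110111(✓)  111000(✓)  111010(✓)
size-2^1 implicants → -00000  -00110(✓)  -10110(✓)  0-0110(✓)  00011-  01-110  0111-0  01111-  1-0001  1-0100(✓)  1-0110(✓)  10-001  100-00(✓)  100-10(✓)  1000-0(✓)  10000-  1001-0(✓)  1010-1  1101-0(✓)  11011-  1110-0
size-2^2 implicants → --0110  1-01-0  100--0
Unchecked terms (primes): --0110, -00000, 00011-, 01-110, 011001, 0111-0, 01111-, 1-0001, 1-01-0, 10-001, 100--0, 10000-, 1010-1, 11011-, 1110-0
Minterm coverage:
  m6 ⊆ --0110,00011-
  m22 ⊆ --0110,01-110
  m25 ⊆ 011001 [E]
  m28 ⊆ 0111-0 [E]
  m30 ⊆ 01-110,0111-0,01111-
  m31 ⊆ 01111- [E]
  m32 ⊆ -00000,100--0,10000-
  m33 ⊆ 1-0001,10-001,10000-
  m34 ⊆ 100--0 [E]
  m36 ⊆ 1-01-0,100--0
  m38 ⊆ --0110,1-01-0,100--0
  m41 ⊆ 10-001,1010-1
  m43 ⊆ 1010-1 [E]
  m49 ⊆ 1-0001 [E]
  m52 ⊆ 1-01-0 [E]
  m54 ⊆ --0110,1-01-0,11011-
  m55 ⊆ 11011- [E]
  m56 ⊆ 1110-0 [E]
  m58 ⊆ 1110-0 [E]
E = {011001, 0111-0, 01111-, 1-0001, 1-01-0, 100--0, 1010-1, 11011-, 1110-0}
Petrick residual → --0110
Cover = c'def' + a'bcd'e'f + a'bcdf' + a'bcde + ac'd'e'f + ac'df' + ab'c'f' + ab'cd'f + abc'de + abcd'f'  |cover|=10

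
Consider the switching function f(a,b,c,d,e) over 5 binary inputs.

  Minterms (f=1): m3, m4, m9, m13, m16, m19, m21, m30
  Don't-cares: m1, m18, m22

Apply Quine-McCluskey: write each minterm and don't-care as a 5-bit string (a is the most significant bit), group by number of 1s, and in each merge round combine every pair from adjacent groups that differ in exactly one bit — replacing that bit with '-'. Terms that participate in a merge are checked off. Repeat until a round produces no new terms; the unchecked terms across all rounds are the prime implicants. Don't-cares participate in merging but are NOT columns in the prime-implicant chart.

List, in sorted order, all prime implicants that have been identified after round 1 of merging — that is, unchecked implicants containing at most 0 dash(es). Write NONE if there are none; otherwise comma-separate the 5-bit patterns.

[col 0] 00001*, 00011*, 00100, 01001*, 01101*, 10000*, 10010*, 10011*, 10101, 10110*, 11110*
[col 1] -0011, 0-001, 000-1, 01-01, 1-110, 10-10, 100-0, 1001-
Prime implicants: -0011, 0-001, 000-1, 00100, 01-01, 1-110, 10-10, 100-0, 1001-, 10101

00100, 10101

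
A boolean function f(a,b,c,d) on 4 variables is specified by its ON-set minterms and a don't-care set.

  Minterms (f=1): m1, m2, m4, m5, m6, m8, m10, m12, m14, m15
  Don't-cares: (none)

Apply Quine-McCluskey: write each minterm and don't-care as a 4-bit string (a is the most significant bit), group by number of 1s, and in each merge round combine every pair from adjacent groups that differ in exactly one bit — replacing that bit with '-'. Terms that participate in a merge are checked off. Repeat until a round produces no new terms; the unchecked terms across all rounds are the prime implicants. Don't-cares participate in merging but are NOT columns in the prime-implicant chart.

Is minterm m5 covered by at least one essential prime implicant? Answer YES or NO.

[col 0] 0001*, 0010*, 0100*, 0101*, 0110*, 1000*, 1010*, 1100*, 1110*, 1111*
[col 1] -010*, -100*, -110*, 0-01, 0-10*, 01-0*, 010-, 1-00*, 1-10*, 10-0*, 11-0*, 111-
[col 2] --10, -1-0, 1--0
Prime implicants: --10, -1-0, 0-01, 010-, 1--0, 111-
PI chart (minterm → PIs covering it):
  1 | 0-01  (sole → essential)
  2 | --10  (sole → essential)
  4 | -1-0,010-
  5 | 0-01,010-
  6 | --10,-1-0
  8 | 1--0  (sole → essential)
  10 | --10,1--0
  12 | -1-0,1--0
  14 | --10,-1-0,1--0,111-
  15 | 111-  (sole → essential)
Essential prime implicants: --10, 0-01, 1--0, 111-

YES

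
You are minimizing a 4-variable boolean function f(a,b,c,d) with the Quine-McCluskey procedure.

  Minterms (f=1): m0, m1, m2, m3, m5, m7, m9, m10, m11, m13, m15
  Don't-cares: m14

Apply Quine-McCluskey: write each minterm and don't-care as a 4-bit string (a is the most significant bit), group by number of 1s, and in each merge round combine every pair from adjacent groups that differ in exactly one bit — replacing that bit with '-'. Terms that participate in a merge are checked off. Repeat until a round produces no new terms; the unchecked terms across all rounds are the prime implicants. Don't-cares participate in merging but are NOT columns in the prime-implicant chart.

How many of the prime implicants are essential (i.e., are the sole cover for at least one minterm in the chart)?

[col 0] 0000*, 0001*, 0010*, 0011*, 0101*, 0111*, 1001*, 1010*, 1011*, 1101*, 1110*, 1111*
[col 1] -001*, -010*, -011*, -101*, -111*, 0-01*, 0-11*, 00-0*, 00-1*, 000-*, 001-*, 01-1*, 1-01*, 1-10*, 1-11*, 10-1*, 101-*, 11-1*, 111-*
[col 2] --01*, --11*, -0-1*, -01-, -1-1*, 0--1*, 00--, 1--1*, 1-1-
[col 3] ---1
Prime implicants: ---1, -01-, 00--, 1-1-
PI chart (minterm → PIs covering it):
  0 | 00--  (sole → essential)
  1 | ---1,00--
  2 | -01-,00--
  3 | ---1,-01-,00--
  5 | ---1  (sole → essential)
  7 | ---1  (sole → essential)
  9 | ---1  (sole → essential)
  10 | -01-,1-1-
  11 | ---1,-01-,1-1-
  13 | ---1  (sole → essential)
  15 | ---1,1-1-
Essential prime implicants: ---1, 00--

2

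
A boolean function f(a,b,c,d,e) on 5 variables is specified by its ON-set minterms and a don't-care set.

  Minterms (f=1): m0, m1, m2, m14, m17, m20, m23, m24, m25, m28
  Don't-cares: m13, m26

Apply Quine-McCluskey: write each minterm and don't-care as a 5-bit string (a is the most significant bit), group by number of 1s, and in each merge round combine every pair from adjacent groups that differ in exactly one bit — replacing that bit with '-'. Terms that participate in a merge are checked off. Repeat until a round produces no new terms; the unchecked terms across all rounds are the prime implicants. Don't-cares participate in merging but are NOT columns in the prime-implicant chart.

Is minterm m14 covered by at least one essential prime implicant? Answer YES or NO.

YES

Round 0: 00000✓ 00001✓ 00010✓ 01101 01110 10001✓ 10100✓ 10111 11000✓ 11001✓ 11010✓ 11100✓
Round 1: -0001 000-0 0000- 1-001 1-100 11-00 110-0 1100-
PIs = {-0001, 000-0, 0000-, 01101, 01110, 1-001, 1-100, 10111, 11-00, 110-0, 1100-}
Coverage chart:
  m0: 000-0,0000-
  m1: -0001,0000-
  m2: 000-0 ←essential
  m14: 01110 ←essential
  m17: -0001,1-001
  m20: 1-100 ←essential
  m23: 10111 ←essential
  m24: 11-00,110-0,1100-
  m25: 1-001,1100-
  m28: 1-100,11-00
Essential: 000-0, 01110, 1-100, 10111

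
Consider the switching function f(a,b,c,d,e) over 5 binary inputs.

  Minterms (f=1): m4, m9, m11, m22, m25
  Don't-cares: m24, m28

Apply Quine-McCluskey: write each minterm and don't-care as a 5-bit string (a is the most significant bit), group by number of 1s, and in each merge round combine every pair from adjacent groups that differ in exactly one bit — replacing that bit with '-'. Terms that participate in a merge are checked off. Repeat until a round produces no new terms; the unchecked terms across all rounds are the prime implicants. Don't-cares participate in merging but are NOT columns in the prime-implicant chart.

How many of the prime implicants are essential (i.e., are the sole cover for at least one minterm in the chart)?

3

size-2^0 implicants → 00100  01001(✓)  01011(✓)  10110  11000(✓)  11001(✓)  11100(✓)
size-2^1 implicants → -1001  010-1  11-00  1100-
Unchecked terms (primes): -1001, 00100, 010-1, 10110, 11-00, 1100-
Minterm coverage:
  m4 ⊆ 00100 [E]
  m9 ⊆ -1001,010-1
  m11 ⊆ 010-1 [E]
  m22 ⊆ 10110 [E]
  m25 ⊆ -1001,1100-
E = {00100, 010-1, 10110}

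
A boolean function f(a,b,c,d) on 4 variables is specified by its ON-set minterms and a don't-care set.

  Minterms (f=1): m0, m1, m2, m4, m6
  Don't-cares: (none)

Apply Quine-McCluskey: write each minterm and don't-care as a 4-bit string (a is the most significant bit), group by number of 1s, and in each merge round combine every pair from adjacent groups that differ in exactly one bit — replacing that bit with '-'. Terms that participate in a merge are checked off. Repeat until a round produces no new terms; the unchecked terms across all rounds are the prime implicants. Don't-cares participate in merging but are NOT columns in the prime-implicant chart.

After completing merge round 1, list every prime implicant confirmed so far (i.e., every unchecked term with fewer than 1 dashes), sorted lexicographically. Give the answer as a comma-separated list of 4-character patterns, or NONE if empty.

size-2^0 implicants → 0000(✓)  0001(✓)  0010(✓)  0100(✓)  0110(✓)
size-2^1 implicants → 0-00(✓)  0-10(✓)  00-0(✓)  000-  01-0(✓)
size-2^2 implicants → 0--0
Unchecked terms (primes): 0--0, 000-

NONE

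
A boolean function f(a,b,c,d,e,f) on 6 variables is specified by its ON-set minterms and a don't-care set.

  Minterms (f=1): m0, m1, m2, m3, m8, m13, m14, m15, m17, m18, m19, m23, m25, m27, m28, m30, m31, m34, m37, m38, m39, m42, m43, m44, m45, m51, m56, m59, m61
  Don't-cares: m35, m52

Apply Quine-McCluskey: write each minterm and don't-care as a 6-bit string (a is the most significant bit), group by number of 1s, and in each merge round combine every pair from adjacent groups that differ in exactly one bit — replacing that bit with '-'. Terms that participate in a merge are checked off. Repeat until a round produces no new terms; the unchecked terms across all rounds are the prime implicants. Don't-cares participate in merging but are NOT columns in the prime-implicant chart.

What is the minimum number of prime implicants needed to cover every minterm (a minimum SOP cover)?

Round 0: 000000✓ 000001✓ 000010✓ 000011✓ 001000✓ 001101✓ 001110✓ 001111✓ 010001✓ 010010✓ 010011✓ 010111✓ 011001✓ 011011✓ 011100✓ 011110✓ 011111✓ 100010✓ 100011✓ 100101✓ 100110✓ 100111✓ 101010✓ 101011✓ 101100✓ 101101✓ 110011✓ 110100 111000 111011✓ 111101✓
Round 1: -00010✓ -00011✓ -01101 -10011✓ -11011✓ 0-0001✓ 0-0010✓ 0-0011✓ 0-1110✓ 0-1111✓ 00-000 0000-0✓ 0000-1✓ 00000-✓ 00001-✓ 0011-1 00111-✓ 01-001✓ 01-011✓ 01-111✓ 010-11✓ 0100-1✓ 01001-✓ 011-11✓ 0110-1✓ 0111-0 01111-✓ 1-0011✓ 1-1011✓ 1-1101 10-010✓ 10-011✓ 10-101 100-10✓ 100-11✓ 10001-✓ 1001-1 10011-✓ 10101-✓ 10110- 11-011✓
Round 2: --0011 -0001- -1-011 0-00-1 0-001- 0-111- 0000-- 01--11 01-0-1 1--011 10-01- 100-1-
PIs = {--0011, -0001-, -01101, -1-011, 0-00-1, 0-001-, 0-111-, 00-000, 0000--, 0011-1, 01--11, 01-0-1, 0111-0, 1--011, 1-1101, 10-01-, 10-101, 100-1-, 1001-1, 10110-, 110100, 111000}
Coverage chart:
  m0: 00-000,0000--
  m1: 0-00-1,0000--
  m2: -0001-,0-001-,0000--
  m3: --0011,-0001-,0-00-1,0-001-,0000--
  m8: 00-000 ←essential
  m13: -01101,0011-1
  m14: 0-111- ←essential
  m15: 0-111-,0011-1
  m17: 0-00-1,01-0-1
  m18: 0-001- ←essential
  m19: --0011,-1-011,0-00-1,0-001-,01--11,01-0-1
  m23: 01--11 ←essential
  m25: 01-0-1 ←essential
  m27: -1-011,01--11,01-0-1
  m28: 0111-0 ←essential
  m30: 0-111-,0111-0
  m31: 0-111-,01--11
  m34: -0001-,10-01-,100-1-
  m37: 10-101,1001-1
  m38: 100-1- ←essential
  m39: 100-1-,1001-1
  m42: 10-01- ←essential
  m43: 1--011,10-01-
  m44: 10110- ←essential
  m45: -01101,1-1101,10-101,10110-
  m51: --0011,-1-011,1--011
  m56: 111000 ←essential
  m59: -1-011,1--011
  m61: 1-1101 ←essential
Essential: 0-001-, 0-111-, 00-000, 01--11, 01-0-1, 0111-0, 1-1101, 10-01-, 100-1-, 10110-, 111000
Petrick residual → -01101, -1-011, 0-00-1, 10-101
Min cover (15 terms): b'cde'f + bd'ef + a'c'd'f + a'c'd'e + a'cde + a'b'd'e'f' + a'bef + a'bd'f + a'bcdf' + acde'f + ab'd'e + ab'de'f + ab'c'e + ab'cde' + abcd'e'f'

15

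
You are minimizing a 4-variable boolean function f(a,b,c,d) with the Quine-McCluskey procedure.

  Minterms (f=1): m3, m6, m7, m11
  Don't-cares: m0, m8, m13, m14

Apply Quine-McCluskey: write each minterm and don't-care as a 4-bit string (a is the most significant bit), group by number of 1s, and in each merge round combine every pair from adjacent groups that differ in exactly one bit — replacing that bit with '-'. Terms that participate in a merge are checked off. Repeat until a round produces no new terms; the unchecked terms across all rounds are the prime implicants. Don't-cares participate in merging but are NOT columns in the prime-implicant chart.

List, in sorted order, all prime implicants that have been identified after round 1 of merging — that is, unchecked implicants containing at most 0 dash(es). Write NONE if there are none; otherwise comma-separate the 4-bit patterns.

1101

Round 0: 0000✓ 0011✓ 0110✓ 0111✓ 1000✓ 1011✓ 1101 1110✓
Round 1: -000 -011 -110 0-11 011-
PIs = {-000, -011, -110, 0-11, 011-, 1101}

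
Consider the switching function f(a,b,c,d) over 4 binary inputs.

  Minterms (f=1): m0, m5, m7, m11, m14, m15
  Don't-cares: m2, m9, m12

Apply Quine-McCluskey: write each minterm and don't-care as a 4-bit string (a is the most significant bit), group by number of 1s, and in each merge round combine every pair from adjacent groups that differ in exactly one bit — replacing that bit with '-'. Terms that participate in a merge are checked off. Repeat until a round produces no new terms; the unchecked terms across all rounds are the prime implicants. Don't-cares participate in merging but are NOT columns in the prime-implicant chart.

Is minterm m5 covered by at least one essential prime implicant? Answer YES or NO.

YES

[col 0] 0000*, 0010*, 0101*, 0111*, 1001*, 1011*, 1100*, 1110*, 1111*
[col 1] -111, 00-0, 01-1, 1-11, 10-1, 11-0, 111-
Prime implicants: -111, 00-0, 01-1, 1-11, 10-1, 11-0, 111-
PI chart (minterm → PIs covering it):
  0 | 00-0  (sole → essential)
  5 | 01-1  (sole → essential)
  7 | -111,01-1
  11 | 1-11,10-1
  14 | 11-0,111-
  15 | -111,1-11,111-
Essential prime implicants: 00-0, 01-1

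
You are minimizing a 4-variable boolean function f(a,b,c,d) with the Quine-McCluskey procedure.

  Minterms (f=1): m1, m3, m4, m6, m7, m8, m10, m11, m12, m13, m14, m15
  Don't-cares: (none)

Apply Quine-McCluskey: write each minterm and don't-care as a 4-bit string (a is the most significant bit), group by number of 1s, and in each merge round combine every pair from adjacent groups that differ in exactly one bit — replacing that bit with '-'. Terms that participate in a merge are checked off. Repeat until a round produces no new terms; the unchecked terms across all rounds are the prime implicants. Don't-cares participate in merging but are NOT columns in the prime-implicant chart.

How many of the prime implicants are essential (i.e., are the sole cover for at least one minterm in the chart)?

Round 0: 0001✓ 0011✓ 0100✓ 0110✓ 0111✓ 1000✓ 1010✓ 1011✓ 1100✓ 1101✓ 1110✓ 1111✓
Round 1: -011✓ -100✓ -110✓ -111✓ 0-11✓ 00-1 01-0✓ 011-✓ 1-00✓ 1-10✓ 1-11✓ 10-0✓ 101-✓ 11-0✓ 11-1✓ 110-✓ 111-✓
Round 2: --11 -1-0 -11- 1--0 1-1- 11--
PIs = {--11, -1-0, -11-, 00-1, 1--0, 1-1-, 11--}
Coverage chart:
  m1: 00-1 ←essential
  m3: --11,00-1
  m4: -1-0 ←essential
  m6: -1-0,-11-
  m7: --11,-11-
  m8: 1--0 ←essential
  m10: 1--0,1-1-
  m11: --11,1-1-
  m12: -1-0,1--0,11--
  m13: 11-- ←essential
  m14: -1-0,-11-,1--0,1-1-,11--
  m15: --11,-11-,1-1-,11--
Essential: -1-0, 00-1, 1--0, 11--

4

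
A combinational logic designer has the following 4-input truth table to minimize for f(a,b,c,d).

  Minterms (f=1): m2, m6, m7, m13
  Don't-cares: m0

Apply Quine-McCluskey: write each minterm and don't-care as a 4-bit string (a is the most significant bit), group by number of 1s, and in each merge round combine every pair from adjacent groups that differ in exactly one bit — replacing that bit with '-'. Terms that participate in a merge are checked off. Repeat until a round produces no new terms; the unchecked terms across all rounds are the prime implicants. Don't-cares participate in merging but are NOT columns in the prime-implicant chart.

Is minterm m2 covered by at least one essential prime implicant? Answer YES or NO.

size-2^0 implicants → 0000(✓)  0010(✓)  0110(✓)  0111(✓)  1101
size-2^1 implicants → 0-10  00-0  011-
Unchecked terms (primes): 0-10, 00-0, 011-, 1101
Minterm coverage:
  m2 ⊆ 0-10,00-0
  m6 ⊆ 0-10,011-
  m7 ⊆ 011- [E]
  m13 ⊆ 1101 [E]
E = {011-, 1101}

NO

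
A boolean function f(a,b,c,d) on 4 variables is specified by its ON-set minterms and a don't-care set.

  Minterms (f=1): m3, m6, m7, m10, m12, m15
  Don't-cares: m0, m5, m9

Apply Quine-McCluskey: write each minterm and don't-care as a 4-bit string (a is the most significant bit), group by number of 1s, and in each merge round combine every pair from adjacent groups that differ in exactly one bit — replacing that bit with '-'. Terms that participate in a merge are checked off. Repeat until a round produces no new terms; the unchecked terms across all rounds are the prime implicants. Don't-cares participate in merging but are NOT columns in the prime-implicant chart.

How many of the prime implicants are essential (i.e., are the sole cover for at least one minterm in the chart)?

5

[col 0] 0000, 0011*, 0101*, 0110*, 0111*, 1001, 1010, 1100, 1111*
[col 1] -111, 0-11, 01-1, 011-
Prime implicants: -111, 0-11, 0000, 01-1, 011-, 1001, 1010, 1100
PI chart (minterm → PIs covering it):
  3 | 0-11  (sole → essential)
  6 | 011-  (sole → essential)
  7 | -111,0-11,01-1,011-
  10 | 1010  (sole → essential)
  12 | 1100  (sole → essential)
  15 | -111  (sole → essential)
Essential prime implicants: -111, 0-11, 011-, 1010, 1100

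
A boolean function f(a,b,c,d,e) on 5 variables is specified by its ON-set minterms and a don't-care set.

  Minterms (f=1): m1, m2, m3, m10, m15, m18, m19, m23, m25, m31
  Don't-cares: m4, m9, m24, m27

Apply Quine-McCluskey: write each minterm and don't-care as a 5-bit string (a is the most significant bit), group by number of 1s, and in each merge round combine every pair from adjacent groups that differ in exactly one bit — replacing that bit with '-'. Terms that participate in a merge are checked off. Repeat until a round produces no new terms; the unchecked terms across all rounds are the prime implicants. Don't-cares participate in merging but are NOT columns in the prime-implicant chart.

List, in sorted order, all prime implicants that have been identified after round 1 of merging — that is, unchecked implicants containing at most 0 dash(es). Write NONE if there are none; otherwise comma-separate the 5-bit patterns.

00100

[col 0] 00001*, 00010*, 00011*, 00100, 01001*, 01010*, 01111*, 10010*, 10011*, 10111*, 11000*, 11001*, 11011*, 11111*
[col 1] -0010*, -0011*, -1001, -1111, 0-001, 0-010, 000-1, 0001-*, 1-011*, 1-111*, 10-11*, 1001-*, 11-11*, 110-1, 1100-
[col 2] -001-, 1--11
Prime implicants: -001-, -1001, -1111, 0-001, 0-010, 000-1, 00100, 1--11, 110-1, 1100-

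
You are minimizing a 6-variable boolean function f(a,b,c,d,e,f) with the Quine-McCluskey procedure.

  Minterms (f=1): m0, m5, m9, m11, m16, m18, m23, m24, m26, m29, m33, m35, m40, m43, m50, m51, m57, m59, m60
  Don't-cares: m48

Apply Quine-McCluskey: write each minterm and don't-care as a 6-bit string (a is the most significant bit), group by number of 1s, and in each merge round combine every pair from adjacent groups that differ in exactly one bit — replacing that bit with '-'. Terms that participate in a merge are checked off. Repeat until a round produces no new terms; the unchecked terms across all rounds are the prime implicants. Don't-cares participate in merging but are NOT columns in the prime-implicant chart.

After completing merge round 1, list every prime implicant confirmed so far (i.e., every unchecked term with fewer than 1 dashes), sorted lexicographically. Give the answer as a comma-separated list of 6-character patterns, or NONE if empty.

000101, 010111, 011101, 101000, 111100

size-2^0 implicants → 000000(✓)  000101  001001(✓)  001011(✓)  010000(✓)  010010(✓)  010111  011000(✓)  011010(✓)  011101  100001(✓)  100011(✓)  101000  101011(✓)  110000(✓)  110010(✓)  110011(✓)  111001(✓)  111011(✓)  111100
size-2^1 implicants → -01011  -10000(✓)  -10010(✓)  0-0000  0010-1  01-000(✓)  01-010(✓)  0100-0(✓)  0110-0(✓)  1-0011(✓)  1-1011(✓)  10-011(✓)  1000-1  11-011(✓)  1100-0(✓)  11001-  1110-1
size-2^2 implicants → -100-0  01-0-0  1--011
Unchecked terms (primes): -01011, -100-0, 0-0000, 000101, 0010-1, 01-0-0, 010111, 011101, 1--011, 1000-1, 101000, 11001-, 1110-1, 111100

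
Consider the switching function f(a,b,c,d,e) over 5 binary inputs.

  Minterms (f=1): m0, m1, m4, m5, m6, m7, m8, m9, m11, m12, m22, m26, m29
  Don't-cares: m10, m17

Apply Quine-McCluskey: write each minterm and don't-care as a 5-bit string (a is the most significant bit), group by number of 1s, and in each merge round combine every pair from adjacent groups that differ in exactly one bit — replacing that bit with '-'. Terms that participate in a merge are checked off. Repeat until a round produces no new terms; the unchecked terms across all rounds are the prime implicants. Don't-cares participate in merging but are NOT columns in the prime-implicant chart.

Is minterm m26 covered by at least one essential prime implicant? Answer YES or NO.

Round 0: 00000✓ 00001✓ 00100✓ 00101✓ 00110✓ 00111✓ 01000✓ 01001✓ 01010✓ 01011✓ 01100✓ 10001✓ 10110✓ 11010✓ 11101
Round 1: -0001 -0110 -1010 0-000✓ 0-001✓ 0-100✓ 00-00✓ 00-01✓ 0000-✓ 001-0✓ 001-1✓ 0010-✓ 0011-✓ 01-00✓ 010-0✓ 010-1✓ 0100-✓ 0101-✓
Round 2: 0--00 0-00- 00-0- 001-- 010--
PIs = {-0001, -0110, -1010, 0--00, 0-00-, 00-0-, 001--, 010--, 11101}
Coverage chart:
  m0: 0--00,0-00-,00-0-
  m1: -0001,0-00-,00-0-
  m4: 0--00,00-0-,001--
  m5: 00-0-,001--
  m6: -0110,001--
  m7: 001-- ←essential
  m8: 0--00,0-00-,010--
  m9: 0-00-,010--
  m11: 010-- ←essential
  m12: 0--00 ←essential
  m22: -0110 ←essential
  m26: -1010 ←essential
  m29: 11101 ←essential
Essential: -0110, -1010, 0--00, 001--, 010--, 11101

YES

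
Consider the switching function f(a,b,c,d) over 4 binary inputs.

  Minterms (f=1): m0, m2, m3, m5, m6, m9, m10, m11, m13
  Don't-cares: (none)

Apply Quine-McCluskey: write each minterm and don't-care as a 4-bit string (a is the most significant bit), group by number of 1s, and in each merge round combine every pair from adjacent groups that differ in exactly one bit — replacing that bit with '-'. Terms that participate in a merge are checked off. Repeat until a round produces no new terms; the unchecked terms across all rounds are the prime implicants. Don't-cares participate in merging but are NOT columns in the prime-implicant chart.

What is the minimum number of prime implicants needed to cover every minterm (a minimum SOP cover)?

5

size-2^0 implicants → 0000(✓)  0010(✓)  0011(✓)  0101(✓)  0110(✓)  1001(✓)  1010(✓)  1011(✓)  1101(✓)
size-2^1 implicants → -010(✓)  -011(✓)  -101  0-10  00-0  001-(✓)  1-01  10-1  101-(✓)
size-2^2 implicants → -01-
Unchecked terms (primes): -01-, -101, 0-10, 00-0, 1-01, 10-1
Minterm coverage:
  m0 ⊆ 00-0 [E]
  m2 ⊆ -01-,0-10,00-0
  m3 ⊆ -01- [E]
  m5 ⊆ -101 [E]
  m6 ⊆ 0-10 [E]
  m9 ⊆ 1-01,10-1
  m10 ⊆ -01- [E]
  m11 ⊆ -01-,10-1
  m13 ⊆ -101,1-01
E = {-01-, -101, 0-10, 00-0}
Petrick residual → 1-01
Cover = b'c + bc'd + a'cd' + a'b'd' + ac'd  |cover|=5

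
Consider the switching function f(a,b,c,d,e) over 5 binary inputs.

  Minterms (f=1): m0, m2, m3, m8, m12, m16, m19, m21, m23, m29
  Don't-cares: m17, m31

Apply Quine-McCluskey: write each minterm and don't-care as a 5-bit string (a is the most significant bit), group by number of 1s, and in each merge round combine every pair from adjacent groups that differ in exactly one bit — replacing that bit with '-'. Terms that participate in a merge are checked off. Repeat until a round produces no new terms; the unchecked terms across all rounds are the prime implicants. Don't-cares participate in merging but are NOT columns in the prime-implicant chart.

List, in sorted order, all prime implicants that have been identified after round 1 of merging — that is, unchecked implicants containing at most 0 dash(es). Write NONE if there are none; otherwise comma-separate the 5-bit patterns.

[col 0] 00000*, 00010*, 00011*, 01000*, 01100*, 10000*, 10001*, 10011*, 10101*, 10111*, 11101*, 11111*
[col 1] -0000, -0011, 0-000, 000-0, 0001-, 01-00, 1-101*, 1-111*, 10-01*, 10-11*, 100-1*, 1000-, 101-1*, 111-1*
[col 2] 1-1-1, 10--1
Prime implicants: -0000, -0011, 0-000, 000-0, 0001-, 01-00, 1-1-1, 10--1, 1000-

NONE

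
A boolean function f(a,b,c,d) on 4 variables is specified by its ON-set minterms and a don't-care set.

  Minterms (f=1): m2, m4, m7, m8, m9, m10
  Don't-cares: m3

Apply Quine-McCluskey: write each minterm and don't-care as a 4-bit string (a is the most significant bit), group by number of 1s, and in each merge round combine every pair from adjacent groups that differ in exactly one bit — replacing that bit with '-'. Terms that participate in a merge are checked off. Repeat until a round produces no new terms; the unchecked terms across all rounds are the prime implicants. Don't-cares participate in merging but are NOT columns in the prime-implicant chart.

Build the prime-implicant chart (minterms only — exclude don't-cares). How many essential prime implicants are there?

3

Round 0: 0010✓ 0011✓ 0100 0111✓ 1000✓ 1001✓ 1010✓
Round 1: -010 0-11 001- 10-0 100-
PIs = {-010, 0-11, 001-, 0100, 10-0, 100-}
Coverage chart:
  m2: -010,001-
  m4: 0100 ←essential
  m7: 0-11 ←essential
  m8: 10-0,100-
  m9: 100- ←essential
  m10: -010,10-0
Essential: 0-11, 0100, 100-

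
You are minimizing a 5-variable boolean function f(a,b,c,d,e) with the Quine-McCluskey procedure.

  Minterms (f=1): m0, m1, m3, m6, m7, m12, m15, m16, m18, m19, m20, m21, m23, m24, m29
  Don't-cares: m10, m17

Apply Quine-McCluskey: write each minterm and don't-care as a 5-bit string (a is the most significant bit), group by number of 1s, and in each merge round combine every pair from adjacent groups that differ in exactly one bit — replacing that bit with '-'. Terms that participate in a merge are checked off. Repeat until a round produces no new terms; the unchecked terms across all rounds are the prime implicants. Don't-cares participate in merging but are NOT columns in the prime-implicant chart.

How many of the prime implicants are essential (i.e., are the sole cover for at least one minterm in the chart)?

Round 0: 00000✓ 00001✓ 00011✓ 00110✓ 00111✓ 01010 01100 01111✓ 10000✓ 10001✓ 10010✓ 10011✓ 10100✓ 10101✓ 10111✓ 11000✓ 11101✓
Round 1: -0000✓ -0001✓ -0011✓ -0111✓ 0-111 00-11✓ 000-1✓ 0000-✓ 0011- 1-000 1-101 10-00✓ 10-01✓ 10-11✓ 100-0✓ 100-1✓ 1000-✓ 1001-✓ 101-1✓ 1010-✓
Round 2: -0-11 -00-1 -000- 10--1 10-0- 100--
PIs = {-0-11, -00-1, -000-, 0-111, 0011-, 01010, 01100, 1-000, 1-101, 10--1, 10-0-, 100--}
Coverage chart:
  m0: -000- ←essential
  m1: -00-1,-000-
  m3: -0-11,-00-1
  m6: 0011- ←essential
  m7: -0-11,0-111,0011-
  m12: 01100 ←essential
  m15: 0-111 ←essential
  m16: -000-,1-000,10-0-,100--
  m18: 100-- ←essential
  m19: -0-11,-00-1,10--1,100--
  m20: 10-0- ←essential
  m21: 1-101,10--1,10-0-
  m23: -0-11,10--1
  m24: 1-000 ←essential
  m29: 1-101 ←essential
Essential: -000-, 0-111, 0011-, 01100, 1-000, 1-101, 10-0-, 100--

8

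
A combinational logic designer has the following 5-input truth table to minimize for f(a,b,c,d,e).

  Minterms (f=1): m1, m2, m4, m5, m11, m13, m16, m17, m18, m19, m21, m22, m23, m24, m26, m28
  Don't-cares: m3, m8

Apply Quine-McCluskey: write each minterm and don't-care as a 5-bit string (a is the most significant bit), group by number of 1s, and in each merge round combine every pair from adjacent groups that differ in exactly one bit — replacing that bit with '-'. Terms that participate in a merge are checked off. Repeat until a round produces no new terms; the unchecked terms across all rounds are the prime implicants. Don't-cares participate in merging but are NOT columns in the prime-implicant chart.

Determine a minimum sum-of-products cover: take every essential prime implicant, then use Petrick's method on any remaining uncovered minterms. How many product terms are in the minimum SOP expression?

8

size-2^0 implicants → 00001(✓)  00010(✓)  00011(✓)  00100(✓)  00101(✓)  01000(✓)  01011(✓)  01101(✓)  10000(✓)  10001(✓)  10010(✓)  10011(✓)  10101(✓)  10110(✓)  10111(✓)  11000(✓)  11010(✓)  11100(✓)
size-2^1 implicants → -0001(✓)  -0010(✓)  -0011(✓)  -0101(✓)  -1000  0-011  0-101  00-01(✓)  000-1(✓)  0001-(✓)  0010-  1-000(✓)  1-010(✓)  10-01(✓)  10-10(✓)  10-11(✓)  100-0(✓)  100-1(✓)  1000-(✓)  1001-(✓)  101-1(✓)  1011-(✓)  11-00  110-0(✓)
size-2^2 implicants → -0-01  -00-1  -001-  1-0-0  10--1  10-1-  100--
Unchecked terms (primes): -0-01, -00-1, -001-, -1000, 0-011, 0-101, 0010-, 1-0-0, 10--1, 10-1-, 100--, 11-00
Minterm coverage:
  m1 ⊆ -0-01,-00-1
  m2 ⊆ -001- [E]
  m4 ⊆ 0010- [E]
  m5 ⊆ -0-01,0-101,0010-
  m11 ⊆ 0-011 [E]
  m13 ⊆ 0-101 [E]
  m16 ⊆ 1-0-0,100--
  m17 ⊆ -0-01,-00-1,10--1,100--
  m18 ⊆ -001-,1-0-0,10-1-,100--
  m19 ⊆ -00-1,-001-,10--1,10-1-,100--
  m21 ⊆ -0-01,10--1
  m22 ⊆ 10-1- [E]
  m23 ⊆ 10--1,10-1-
  m24 ⊆ -1000,1-0-0,11-00
  m26 ⊆ 1-0-0 [E]
  m28 ⊆ 11-00 [E]
E = {-001-, 0-011, 0-101, 0010-, 1-0-0, 10-1-, 11-00}
Petrick residual → -0-01
Cover = b'd'e + b'c'd + a'c'de + a'cd'e + a'b'cd' + ac'e' + ab'd + abd'e'  |cover|=8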